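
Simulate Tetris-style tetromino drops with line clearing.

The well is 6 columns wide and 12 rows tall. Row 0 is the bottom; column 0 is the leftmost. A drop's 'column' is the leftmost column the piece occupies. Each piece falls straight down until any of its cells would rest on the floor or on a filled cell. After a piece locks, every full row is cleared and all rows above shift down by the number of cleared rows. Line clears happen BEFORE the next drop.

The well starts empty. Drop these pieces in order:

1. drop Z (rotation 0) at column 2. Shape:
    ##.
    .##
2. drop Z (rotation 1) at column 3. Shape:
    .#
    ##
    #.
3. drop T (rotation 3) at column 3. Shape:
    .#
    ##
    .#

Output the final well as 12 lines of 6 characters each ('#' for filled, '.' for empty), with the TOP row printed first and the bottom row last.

Answer: ......
......
......
......
....#.
...##.
....#.
....#.
...##.
...#..
..##..
...##.

Derivation:
Drop 1: Z rot0 at col 2 lands with bottom-row=0; cleared 0 line(s) (total 0); column heights now [0 0 2 2 1 0], max=2
Drop 2: Z rot1 at col 3 lands with bottom-row=2; cleared 0 line(s) (total 0); column heights now [0 0 2 4 5 0], max=5
Drop 3: T rot3 at col 3 lands with bottom-row=5; cleared 0 line(s) (total 0); column heights now [0 0 2 7 8 0], max=8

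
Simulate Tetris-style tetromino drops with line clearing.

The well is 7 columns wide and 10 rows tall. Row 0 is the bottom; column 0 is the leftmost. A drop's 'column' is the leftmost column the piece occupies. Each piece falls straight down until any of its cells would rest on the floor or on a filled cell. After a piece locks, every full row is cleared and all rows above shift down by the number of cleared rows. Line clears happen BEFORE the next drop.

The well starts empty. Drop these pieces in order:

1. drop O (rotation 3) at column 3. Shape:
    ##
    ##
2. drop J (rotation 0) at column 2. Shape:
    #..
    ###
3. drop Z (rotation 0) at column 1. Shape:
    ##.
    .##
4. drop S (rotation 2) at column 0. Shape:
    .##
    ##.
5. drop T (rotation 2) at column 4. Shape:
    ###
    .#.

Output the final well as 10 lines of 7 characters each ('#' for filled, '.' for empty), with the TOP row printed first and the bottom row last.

Drop 1: O rot3 at col 3 lands with bottom-row=0; cleared 0 line(s) (total 0); column heights now [0 0 0 2 2 0 0], max=2
Drop 2: J rot0 at col 2 lands with bottom-row=2; cleared 0 line(s) (total 0); column heights now [0 0 4 3 3 0 0], max=4
Drop 3: Z rot0 at col 1 lands with bottom-row=4; cleared 0 line(s) (total 0); column heights now [0 6 6 5 3 0 0], max=6
Drop 4: S rot2 at col 0 lands with bottom-row=6; cleared 0 line(s) (total 0); column heights now [7 8 8 5 3 0 0], max=8
Drop 5: T rot2 at col 4 lands with bottom-row=2; cleared 0 line(s) (total 0); column heights now [7 8 8 5 4 4 4], max=8

Answer: .......
.......
.##....
##.....
.##....
..##...
..#.###
..####.
...##..
...##..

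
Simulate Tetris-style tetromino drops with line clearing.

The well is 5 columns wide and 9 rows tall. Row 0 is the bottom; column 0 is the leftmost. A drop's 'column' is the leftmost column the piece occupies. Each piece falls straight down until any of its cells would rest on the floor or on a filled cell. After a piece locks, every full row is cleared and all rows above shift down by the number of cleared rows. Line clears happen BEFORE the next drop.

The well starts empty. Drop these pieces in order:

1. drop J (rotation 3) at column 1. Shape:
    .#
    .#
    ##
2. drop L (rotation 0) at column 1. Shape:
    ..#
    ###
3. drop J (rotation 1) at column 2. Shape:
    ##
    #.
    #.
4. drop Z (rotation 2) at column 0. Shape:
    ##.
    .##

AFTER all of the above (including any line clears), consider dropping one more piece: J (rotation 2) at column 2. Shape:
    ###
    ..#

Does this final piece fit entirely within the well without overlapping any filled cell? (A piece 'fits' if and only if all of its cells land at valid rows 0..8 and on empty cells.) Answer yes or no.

Answer: yes

Derivation:
Drop 1: J rot3 at col 1 lands with bottom-row=0; cleared 0 line(s) (total 0); column heights now [0 1 3 0 0], max=3
Drop 2: L rot0 at col 1 lands with bottom-row=3; cleared 0 line(s) (total 0); column heights now [0 4 4 5 0], max=5
Drop 3: J rot1 at col 2 lands with bottom-row=4; cleared 0 line(s) (total 0); column heights now [0 4 7 7 0], max=7
Drop 4: Z rot2 at col 0 lands with bottom-row=7; cleared 0 line(s) (total 0); column heights now [9 9 8 7 0], max=9
Test piece J rot2 at col 2 (width 3): heights before test = [9 9 8 7 0]; fits = True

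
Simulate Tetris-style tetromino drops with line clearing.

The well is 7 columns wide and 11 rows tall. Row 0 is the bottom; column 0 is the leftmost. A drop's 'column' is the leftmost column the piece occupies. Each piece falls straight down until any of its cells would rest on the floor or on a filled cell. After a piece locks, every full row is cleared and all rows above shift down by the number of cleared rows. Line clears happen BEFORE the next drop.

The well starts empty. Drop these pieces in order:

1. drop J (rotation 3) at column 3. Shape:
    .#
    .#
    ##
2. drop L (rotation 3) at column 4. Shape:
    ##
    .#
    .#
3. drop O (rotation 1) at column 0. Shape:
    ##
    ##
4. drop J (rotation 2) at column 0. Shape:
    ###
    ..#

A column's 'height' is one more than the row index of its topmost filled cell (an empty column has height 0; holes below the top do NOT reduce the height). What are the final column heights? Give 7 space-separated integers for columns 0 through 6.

Answer: 3 3 3 1 4 4 0

Derivation:
Drop 1: J rot3 at col 3 lands with bottom-row=0; cleared 0 line(s) (total 0); column heights now [0 0 0 1 3 0 0], max=3
Drop 2: L rot3 at col 4 lands with bottom-row=1; cleared 0 line(s) (total 0); column heights now [0 0 0 1 4 4 0], max=4
Drop 3: O rot1 at col 0 lands with bottom-row=0; cleared 0 line(s) (total 0); column heights now [2 2 0 1 4 4 0], max=4
Drop 4: J rot2 at col 0 lands with bottom-row=1; cleared 0 line(s) (total 0); column heights now [3 3 3 1 4 4 0], max=4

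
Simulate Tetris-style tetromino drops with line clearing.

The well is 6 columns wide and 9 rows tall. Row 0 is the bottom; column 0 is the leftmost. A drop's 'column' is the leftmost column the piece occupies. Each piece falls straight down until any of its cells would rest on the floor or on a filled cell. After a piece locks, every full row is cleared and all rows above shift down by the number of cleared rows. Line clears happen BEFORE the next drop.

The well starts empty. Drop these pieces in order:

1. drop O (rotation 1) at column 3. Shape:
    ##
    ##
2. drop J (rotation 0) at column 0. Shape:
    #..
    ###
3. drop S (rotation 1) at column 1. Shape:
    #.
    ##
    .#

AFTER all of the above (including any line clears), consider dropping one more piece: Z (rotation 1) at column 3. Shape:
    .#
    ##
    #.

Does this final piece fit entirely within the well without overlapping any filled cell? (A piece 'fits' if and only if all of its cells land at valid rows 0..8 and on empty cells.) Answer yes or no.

Answer: yes

Derivation:
Drop 1: O rot1 at col 3 lands with bottom-row=0; cleared 0 line(s) (total 0); column heights now [0 0 0 2 2 0], max=2
Drop 2: J rot0 at col 0 lands with bottom-row=0; cleared 0 line(s) (total 0); column heights now [2 1 1 2 2 0], max=2
Drop 3: S rot1 at col 1 lands with bottom-row=1; cleared 0 line(s) (total 0); column heights now [2 4 3 2 2 0], max=4
Test piece Z rot1 at col 3 (width 2): heights before test = [2 4 3 2 2 0]; fits = True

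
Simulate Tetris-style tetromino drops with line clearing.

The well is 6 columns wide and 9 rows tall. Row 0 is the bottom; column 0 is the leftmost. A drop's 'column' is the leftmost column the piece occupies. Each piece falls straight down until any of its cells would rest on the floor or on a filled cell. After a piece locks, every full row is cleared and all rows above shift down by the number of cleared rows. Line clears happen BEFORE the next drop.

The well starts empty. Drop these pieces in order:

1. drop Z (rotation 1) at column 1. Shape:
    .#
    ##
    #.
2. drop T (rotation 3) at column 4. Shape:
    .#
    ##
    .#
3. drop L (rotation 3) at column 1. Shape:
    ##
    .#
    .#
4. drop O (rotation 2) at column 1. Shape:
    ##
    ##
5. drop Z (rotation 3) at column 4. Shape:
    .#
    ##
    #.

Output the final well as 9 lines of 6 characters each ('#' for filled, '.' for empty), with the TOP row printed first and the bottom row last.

Drop 1: Z rot1 at col 1 lands with bottom-row=0; cleared 0 line(s) (total 0); column heights now [0 2 3 0 0 0], max=3
Drop 2: T rot3 at col 4 lands with bottom-row=0; cleared 0 line(s) (total 0); column heights now [0 2 3 0 2 3], max=3
Drop 3: L rot3 at col 1 lands with bottom-row=3; cleared 0 line(s) (total 0); column heights now [0 6 6 0 2 3], max=6
Drop 4: O rot2 at col 1 lands with bottom-row=6; cleared 0 line(s) (total 0); column heights now [0 8 8 0 2 3], max=8
Drop 5: Z rot3 at col 4 lands with bottom-row=2; cleared 0 line(s) (total 0); column heights now [0 8 8 0 4 5], max=8

Answer: ......
.##...
.##...
.##...
..#..#
..#.##
..#.##
.##.##
.#...#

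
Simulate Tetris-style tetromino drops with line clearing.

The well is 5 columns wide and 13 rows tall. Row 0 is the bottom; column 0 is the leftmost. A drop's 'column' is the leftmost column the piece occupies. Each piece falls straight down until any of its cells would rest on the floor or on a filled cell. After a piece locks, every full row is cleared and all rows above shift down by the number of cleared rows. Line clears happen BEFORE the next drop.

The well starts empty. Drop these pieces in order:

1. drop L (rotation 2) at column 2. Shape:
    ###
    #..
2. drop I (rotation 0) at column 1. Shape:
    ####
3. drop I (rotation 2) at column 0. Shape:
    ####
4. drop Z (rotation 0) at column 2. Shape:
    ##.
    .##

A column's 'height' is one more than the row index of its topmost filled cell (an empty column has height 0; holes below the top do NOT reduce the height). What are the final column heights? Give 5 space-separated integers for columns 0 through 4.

Drop 1: L rot2 at col 2 lands with bottom-row=0; cleared 0 line(s) (total 0); column heights now [0 0 2 2 2], max=2
Drop 2: I rot0 at col 1 lands with bottom-row=2; cleared 0 line(s) (total 0); column heights now [0 3 3 3 3], max=3
Drop 3: I rot2 at col 0 lands with bottom-row=3; cleared 0 line(s) (total 0); column heights now [4 4 4 4 3], max=4
Drop 4: Z rot0 at col 2 lands with bottom-row=4; cleared 0 line(s) (total 0); column heights now [4 4 6 6 5], max=6

Answer: 4 4 6 6 5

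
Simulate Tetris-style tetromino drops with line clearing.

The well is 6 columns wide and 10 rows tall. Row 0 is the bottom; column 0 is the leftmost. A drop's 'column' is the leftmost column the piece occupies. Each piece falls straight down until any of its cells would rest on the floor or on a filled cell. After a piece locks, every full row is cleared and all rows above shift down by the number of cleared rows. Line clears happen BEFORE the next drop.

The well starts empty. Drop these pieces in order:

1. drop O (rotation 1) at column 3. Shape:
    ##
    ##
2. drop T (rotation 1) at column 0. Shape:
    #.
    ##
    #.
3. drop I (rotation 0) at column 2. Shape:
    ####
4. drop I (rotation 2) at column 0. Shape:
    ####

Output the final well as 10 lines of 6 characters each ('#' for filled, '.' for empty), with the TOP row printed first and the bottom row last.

Answer: ......
......
......
......
......
......
####..
#.####
##.##.
#..##.

Derivation:
Drop 1: O rot1 at col 3 lands with bottom-row=0; cleared 0 line(s) (total 0); column heights now [0 0 0 2 2 0], max=2
Drop 2: T rot1 at col 0 lands with bottom-row=0; cleared 0 line(s) (total 0); column heights now [3 2 0 2 2 0], max=3
Drop 3: I rot0 at col 2 lands with bottom-row=2; cleared 0 line(s) (total 0); column heights now [3 2 3 3 3 3], max=3
Drop 4: I rot2 at col 0 lands with bottom-row=3; cleared 0 line(s) (total 0); column heights now [4 4 4 4 3 3], max=4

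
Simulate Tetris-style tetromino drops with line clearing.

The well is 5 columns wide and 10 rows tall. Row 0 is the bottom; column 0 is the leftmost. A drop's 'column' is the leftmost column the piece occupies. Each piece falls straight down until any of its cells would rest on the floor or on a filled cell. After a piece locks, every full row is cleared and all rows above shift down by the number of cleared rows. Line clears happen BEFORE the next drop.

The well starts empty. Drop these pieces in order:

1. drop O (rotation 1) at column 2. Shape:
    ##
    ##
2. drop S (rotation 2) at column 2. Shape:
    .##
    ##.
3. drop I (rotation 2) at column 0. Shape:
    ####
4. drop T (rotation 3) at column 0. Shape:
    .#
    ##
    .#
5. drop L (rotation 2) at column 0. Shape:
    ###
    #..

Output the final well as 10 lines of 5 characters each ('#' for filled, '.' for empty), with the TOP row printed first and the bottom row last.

Drop 1: O rot1 at col 2 lands with bottom-row=0; cleared 0 line(s) (total 0); column heights now [0 0 2 2 0], max=2
Drop 2: S rot2 at col 2 lands with bottom-row=2; cleared 0 line(s) (total 0); column heights now [0 0 3 4 4], max=4
Drop 3: I rot2 at col 0 lands with bottom-row=4; cleared 0 line(s) (total 0); column heights now [5 5 5 5 4], max=5
Drop 4: T rot3 at col 0 lands with bottom-row=5; cleared 0 line(s) (total 0); column heights now [7 8 5 5 4], max=8
Drop 5: L rot2 at col 0 lands with bottom-row=7; cleared 0 line(s) (total 0); column heights now [9 9 9 5 4], max=9

Answer: .....
###..
##...
##...
.#...
####.
...##
..##.
..##.
..##.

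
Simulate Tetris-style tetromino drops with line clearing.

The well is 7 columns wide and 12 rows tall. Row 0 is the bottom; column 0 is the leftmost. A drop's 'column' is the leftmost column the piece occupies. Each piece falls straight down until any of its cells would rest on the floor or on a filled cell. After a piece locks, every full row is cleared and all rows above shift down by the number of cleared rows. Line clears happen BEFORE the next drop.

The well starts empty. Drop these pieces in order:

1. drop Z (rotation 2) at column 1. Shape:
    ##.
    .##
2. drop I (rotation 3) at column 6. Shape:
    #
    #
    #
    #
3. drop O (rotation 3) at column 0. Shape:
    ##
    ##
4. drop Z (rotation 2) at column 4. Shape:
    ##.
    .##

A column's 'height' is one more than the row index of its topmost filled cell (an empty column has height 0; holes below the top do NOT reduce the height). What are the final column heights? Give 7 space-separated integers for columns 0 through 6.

Drop 1: Z rot2 at col 1 lands with bottom-row=0; cleared 0 line(s) (total 0); column heights now [0 2 2 1 0 0 0], max=2
Drop 2: I rot3 at col 6 lands with bottom-row=0; cleared 0 line(s) (total 0); column heights now [0 2 2 1 0 0 4], max=4
Drop 3: O rot3 at col 0 lands with bottom-row=2; cleared 0 line(s) (total 0); column heights now [4 4 2 1 0 0 4], max=4
Drop 4: Z rot2 at col 4 lands with bottom-row=4; cleared 0 line(s) (total 0); column heights now [4 4 2 1 6 6 5], max=6

Answer: 4 4 2 1 6 6 5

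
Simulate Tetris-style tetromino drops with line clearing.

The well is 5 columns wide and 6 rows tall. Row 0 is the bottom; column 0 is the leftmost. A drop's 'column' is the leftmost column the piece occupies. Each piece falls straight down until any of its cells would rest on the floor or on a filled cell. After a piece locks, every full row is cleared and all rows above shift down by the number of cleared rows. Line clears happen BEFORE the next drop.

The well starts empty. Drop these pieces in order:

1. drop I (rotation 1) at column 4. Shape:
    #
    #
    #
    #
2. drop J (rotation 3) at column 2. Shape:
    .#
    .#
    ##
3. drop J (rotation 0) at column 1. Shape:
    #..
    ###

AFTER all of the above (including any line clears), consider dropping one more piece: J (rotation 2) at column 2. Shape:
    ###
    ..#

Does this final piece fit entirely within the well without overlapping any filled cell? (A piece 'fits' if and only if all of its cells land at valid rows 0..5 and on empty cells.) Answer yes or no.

Drop 1: I rot1 at col 4 lands with bottom-row=0; cleared 0 line(s) (total 0); column heights now [0 0 0 0 4], max=4
Drop 2: J rot3 at col 2 lands with bottom-row=0; cleared 0 line(s) (total 0); column heights now [0 0 1 3 4], max=4
Drop 3: J rot0 at col 1 lands with bottom-row=3; cleared 0 line(s) (total 0); column heights now [0 5 4 4 4], max=5
Test piece J rot2 at col 2 (width 3): heights before test = [0 5 4 4 4]; fits = True

Answer: yes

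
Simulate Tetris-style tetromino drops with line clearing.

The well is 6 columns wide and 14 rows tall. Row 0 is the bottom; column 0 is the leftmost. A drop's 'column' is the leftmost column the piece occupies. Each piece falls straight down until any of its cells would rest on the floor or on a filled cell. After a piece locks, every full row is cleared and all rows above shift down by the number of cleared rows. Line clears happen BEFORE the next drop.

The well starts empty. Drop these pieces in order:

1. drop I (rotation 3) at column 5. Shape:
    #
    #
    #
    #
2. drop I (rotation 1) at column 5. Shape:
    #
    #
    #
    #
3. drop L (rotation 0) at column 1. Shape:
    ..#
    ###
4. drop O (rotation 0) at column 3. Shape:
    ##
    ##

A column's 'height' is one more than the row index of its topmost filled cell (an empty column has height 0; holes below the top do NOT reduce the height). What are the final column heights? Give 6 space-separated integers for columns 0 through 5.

Answer: 0 1 1 4 4 8

Derivation:
Drop 1: I rot3 at col 5 lands with bottom-row=0; cleared 0 line(s) (total 0); column heights now [0 0 0 0 0 4], max=4
Drop 2: I rot1 at col 5 lands with bottom-row=4; cleared 0 line(s) (total 0); column heights now [0 0 0 0 0 8], max=8
Drop 3: L rot0 at col 1 lands with bottom-row=0; cleared 0 line(s) (total 0); column heights now [0 1 1 2 0 8], max=8
Drop 4: O rot0 at col 3 lands with bottom-row=2; cleared 0 line(s) (total 0); column heights now [0 1 1 4 4 8], max=8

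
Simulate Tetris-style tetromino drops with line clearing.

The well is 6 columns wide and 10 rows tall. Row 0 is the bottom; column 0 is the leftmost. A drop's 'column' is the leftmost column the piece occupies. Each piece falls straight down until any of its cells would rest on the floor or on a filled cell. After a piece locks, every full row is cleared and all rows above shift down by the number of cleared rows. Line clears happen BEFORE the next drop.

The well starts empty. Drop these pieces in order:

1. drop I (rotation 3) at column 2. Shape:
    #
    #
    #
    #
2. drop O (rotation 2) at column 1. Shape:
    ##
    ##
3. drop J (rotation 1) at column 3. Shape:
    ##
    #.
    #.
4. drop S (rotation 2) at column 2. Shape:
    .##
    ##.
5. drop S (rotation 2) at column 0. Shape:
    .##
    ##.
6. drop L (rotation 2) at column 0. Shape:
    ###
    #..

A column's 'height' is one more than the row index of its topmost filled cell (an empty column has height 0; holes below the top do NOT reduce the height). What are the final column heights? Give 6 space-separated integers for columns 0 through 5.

Drop 1: I rot3 at col 2 lands with bottom-row=0; cleared 0 line(s) (total 0); column heights now [0 0 4 0 0 0], max=4
Drop 2: O rot2 at col 1 lands with bottom-row=4; cleared 0 line(s) (total 0); column heights now [0 6 6 0 0 0], max=6
Drop 3: J rot1 at col 3 lands with bottom-row=0; cleared 0 line(s) (total 0); column heights now [0 6 6 3 3 0], max=6
Drop 4: S rot2 at col 2 lands with bottom-row=6; cleared 0 line(s) (total 0); column heights now [0 6 7 8 8 0], max=8
Drop 5: S rot2 at col 0 lands with bottom-row=6; cleared 0 line(s) (total 0); column heights now [7 8 8 8 8 0], max=8
Drop 6: L rot2 at col 0 lands with bottom-row=7; cleared 0 line(s) (total 0); column heights now [9 9 9 8 8 0], max=9

Answer: 9 9 9 8 8 0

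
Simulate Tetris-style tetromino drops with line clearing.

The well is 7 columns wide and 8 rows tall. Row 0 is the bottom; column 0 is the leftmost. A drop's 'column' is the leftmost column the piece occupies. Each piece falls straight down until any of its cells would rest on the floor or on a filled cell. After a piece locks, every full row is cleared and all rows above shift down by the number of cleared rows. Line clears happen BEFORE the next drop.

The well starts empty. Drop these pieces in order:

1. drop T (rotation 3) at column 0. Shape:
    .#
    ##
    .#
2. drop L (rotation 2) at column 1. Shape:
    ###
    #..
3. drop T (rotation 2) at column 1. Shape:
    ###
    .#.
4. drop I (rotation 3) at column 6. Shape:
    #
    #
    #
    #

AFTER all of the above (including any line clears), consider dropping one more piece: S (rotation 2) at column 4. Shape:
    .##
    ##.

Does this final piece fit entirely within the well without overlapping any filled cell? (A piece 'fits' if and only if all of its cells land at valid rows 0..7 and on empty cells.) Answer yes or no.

Drop 1: T rot3 at col 0 lands with bottom-row=0; cleared 0 line(s) (total 0); column heights now [2 3 0 0 0 0 0], max=3
Drop 2: L rot2 at col 1 lands with bottom-row=3; cleared 0 line(s) (total 0); column heights now [2 5 5 5 0 0 0], max=5
Drop 3: T rot2 at col 1 lands with bottom-row=5; cleared 0 line(s) (total 0); column heights now [2 7 7 7 0 0 0], max=7
Drop 4: I rot3 at col 6 lands with bottom-row=0; cleared 0 line(s) (total 0); column heights now [2 7 7 7 0 0 4], max=7
Test piece S rot2 at col 4 (width 3): heights before test = [2 7 7 7 0 0 4]; fits = True

Answer: yes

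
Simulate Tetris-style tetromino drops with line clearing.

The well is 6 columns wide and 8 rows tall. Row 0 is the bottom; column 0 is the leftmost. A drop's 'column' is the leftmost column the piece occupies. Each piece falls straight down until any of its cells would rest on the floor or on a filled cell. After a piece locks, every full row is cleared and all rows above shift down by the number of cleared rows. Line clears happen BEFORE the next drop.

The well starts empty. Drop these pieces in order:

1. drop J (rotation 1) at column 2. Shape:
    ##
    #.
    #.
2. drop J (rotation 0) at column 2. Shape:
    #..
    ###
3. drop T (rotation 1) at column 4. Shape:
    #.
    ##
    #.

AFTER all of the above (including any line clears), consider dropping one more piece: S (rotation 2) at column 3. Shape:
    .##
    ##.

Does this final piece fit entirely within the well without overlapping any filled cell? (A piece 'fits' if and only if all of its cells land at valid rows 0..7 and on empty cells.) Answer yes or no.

Answer: no

Derivation:
Drop 1: J rot1 at col 2 lands with bottom-row=0; cleared 0 line(s) (total 0); column heights now [0 0 3 3 0 0], max=3
Drop 2: J rot0 at col 2 lands with bottom-row=3; cleared 0 line(s) (total 0); column heights now [0 0 5 4 4 0], max=5
Drop 3: T rot1 at col 4 lands with bottom-row=4; cleared 0 line(s) (total 0); column heights now [0 0 5 4 7 6], max=7
Test piece S rot2 at col 3 (width 3): heights before test = [0 0 5 4 7 6]; fits = False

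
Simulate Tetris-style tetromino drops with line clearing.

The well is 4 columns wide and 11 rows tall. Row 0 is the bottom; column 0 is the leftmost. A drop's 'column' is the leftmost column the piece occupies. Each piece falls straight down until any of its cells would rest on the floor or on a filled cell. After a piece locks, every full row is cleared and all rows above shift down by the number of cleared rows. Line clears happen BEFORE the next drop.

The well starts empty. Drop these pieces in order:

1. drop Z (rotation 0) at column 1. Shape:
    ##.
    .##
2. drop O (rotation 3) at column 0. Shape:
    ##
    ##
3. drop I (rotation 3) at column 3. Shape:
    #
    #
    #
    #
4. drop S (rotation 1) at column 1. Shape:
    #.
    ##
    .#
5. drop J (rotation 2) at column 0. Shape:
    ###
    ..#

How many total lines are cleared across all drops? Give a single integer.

Drop 1: Z rot0 at col 1 lands with bottom-row=0; cleared 0 line(s) (total 0); column heights now [0 2 2 1], max=2
Drop 2: O rot3 at col 0 lands with bottom-row=2; cleared 0 line(s) (total 0); column heights now [4 4 2 1], max=4
Drop 3: I rot3 at col 3 lands with bottom-row=1; cleared 0 line(s) (total 0); column heights now [4 4 2 5], max=5
Drop 4: S rot1 at col 1 lands with bottom-row=3; cleared 1 line(s) (total 1); column heights now [3 5 4 4], max=5
Drop 5: J rot2 at col 0 lands with bottom-row=4; cleared 0 line(s) (total 1); column heights now [6 6 6 4], max=6

Answer: 1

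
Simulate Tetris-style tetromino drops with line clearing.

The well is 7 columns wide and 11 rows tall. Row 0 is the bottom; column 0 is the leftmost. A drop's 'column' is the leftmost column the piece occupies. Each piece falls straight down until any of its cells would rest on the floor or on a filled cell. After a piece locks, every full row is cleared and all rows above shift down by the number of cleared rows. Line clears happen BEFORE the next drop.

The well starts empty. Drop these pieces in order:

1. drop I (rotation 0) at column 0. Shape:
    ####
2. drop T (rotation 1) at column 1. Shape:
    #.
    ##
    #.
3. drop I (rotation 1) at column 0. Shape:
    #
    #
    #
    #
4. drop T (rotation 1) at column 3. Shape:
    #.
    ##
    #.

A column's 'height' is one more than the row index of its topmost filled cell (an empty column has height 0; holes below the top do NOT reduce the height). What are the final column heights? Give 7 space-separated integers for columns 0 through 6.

Drop 1: I rot0 at col 0 lands with bottom-row=0; cleared 0 line(s) (total 0); column heights now [1 1 1 1 0 0 0], max=1
Drop 2: T rot1 at col 1 lands with bottom-row=1; cleared 0 line(s) (total 0); column heights now [1 4 3 1 0 0 0], max=4
Drop 3: I rot1 at col 0 lands with bottom-row=1; cleared 0 line(s) (total 0); column heights now [5 4 3 1 0 0 0], max=5
Drop 4: T rot1 at col 3 lands with bottom-row=1; cleared 0 line(s) (total 0); column heights now [5 4 3 4 3 0 0], max=5

Answer: 5 4 3 4 3 0 0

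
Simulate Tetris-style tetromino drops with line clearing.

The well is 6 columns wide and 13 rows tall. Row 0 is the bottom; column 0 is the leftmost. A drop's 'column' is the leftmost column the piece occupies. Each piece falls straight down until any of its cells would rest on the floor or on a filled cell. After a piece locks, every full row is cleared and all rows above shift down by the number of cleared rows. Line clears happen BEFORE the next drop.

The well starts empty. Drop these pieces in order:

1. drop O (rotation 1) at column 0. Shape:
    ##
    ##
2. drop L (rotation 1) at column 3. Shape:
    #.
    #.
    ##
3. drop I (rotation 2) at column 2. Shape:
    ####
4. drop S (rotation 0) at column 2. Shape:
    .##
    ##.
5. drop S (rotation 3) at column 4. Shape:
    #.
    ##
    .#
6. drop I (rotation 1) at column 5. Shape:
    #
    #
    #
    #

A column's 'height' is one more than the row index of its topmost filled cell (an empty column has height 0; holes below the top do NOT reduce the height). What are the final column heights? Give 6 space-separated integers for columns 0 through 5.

Drop 1: O rot1 at col 0 lands with bottom-row=0; cleared 0 line(s) (total 0); column heights now [2 2 0 0 0 0], max=2
Drop 2: L rot1 at col 3 lands with bottom-row=0; cleared 0 line(s) (total 0); column heights now [2 2 0 3 1 0], max=3
Drop 3: I rot2 at col 2 lands with bottom-row=3; cleared 0 line(s) (total 0); column heights now [2 2 4 4 4 4], max=4
Drop 4: S rot0 at col 2 lands with bottom-row=4; cleared 0 line(s) (total 0); column heights now [2 2 5 6 6 4], max=6
Drop 5: S rot3 at col 4 lands with bottom-row=5; cleared 0 line(s) (total 0); column heights now [2 2 5 6 8 7], max=8
Drop 6: I rot1 at col 5 lands with bottom-row=7; cleared 0 line(s) (total 0); column heights now [2 2 5 6 8 11], max=11

Answer: 2 2 5 6 8 11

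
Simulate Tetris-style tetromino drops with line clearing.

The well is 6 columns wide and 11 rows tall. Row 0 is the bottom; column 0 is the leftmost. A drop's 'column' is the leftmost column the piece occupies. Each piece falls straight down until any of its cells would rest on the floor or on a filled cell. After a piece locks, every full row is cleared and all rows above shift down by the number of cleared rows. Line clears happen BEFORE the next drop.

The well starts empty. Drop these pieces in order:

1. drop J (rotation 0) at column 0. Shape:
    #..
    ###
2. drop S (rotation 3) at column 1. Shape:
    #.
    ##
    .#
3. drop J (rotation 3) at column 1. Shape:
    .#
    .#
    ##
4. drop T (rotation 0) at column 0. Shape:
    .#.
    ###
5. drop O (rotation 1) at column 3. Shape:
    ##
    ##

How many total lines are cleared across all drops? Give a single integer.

Drop 1: J rot0 at col 0 lands with bottom-row=0; cleared 0 line(s) (total 0); column heights now [2 1 1 0 0 0], max=2
Drop 2: S rot3 at col 1 lands with bottom-row=1; cleared 0 line(s) (total 0); column heights now [2 4 3 0 0 0], max=4
Drop 3: J rot3 at col 1 lands with bottom-row=4; cleared 0 line(s) (total 0); column heights now [2 5 7 0 0 0], max=7
Drop 4: T rot0 at col 0 lands with bottom-row=7; cleared 0 line(s) (total 0); column heights now [8 9 8 0 0 0], max=9
Drop 5: O rot1 at col 3 lands with bottom-row=0; cleared 0 line(s) (total 0); column heights now [8 9 8 2 2 0], max=9

Answer: 0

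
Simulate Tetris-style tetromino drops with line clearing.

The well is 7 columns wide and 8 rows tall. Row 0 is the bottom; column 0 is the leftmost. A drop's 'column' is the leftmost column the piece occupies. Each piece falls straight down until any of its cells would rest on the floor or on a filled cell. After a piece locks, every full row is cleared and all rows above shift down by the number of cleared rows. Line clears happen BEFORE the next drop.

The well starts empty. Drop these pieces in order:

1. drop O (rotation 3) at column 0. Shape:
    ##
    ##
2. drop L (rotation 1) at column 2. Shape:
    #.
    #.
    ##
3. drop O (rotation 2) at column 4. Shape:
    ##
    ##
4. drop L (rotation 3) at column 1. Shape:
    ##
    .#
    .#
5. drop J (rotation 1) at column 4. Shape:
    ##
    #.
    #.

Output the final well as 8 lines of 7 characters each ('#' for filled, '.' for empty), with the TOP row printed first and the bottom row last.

Drop 1: O rot3 at col 0 lands with bottom-row=0; cleared 0 line(s) (total 0); column heights now [2 2 0 0 0 0 0], max=2
Drop 2: L rot1 at col 2 lands with bottom-row=0; cleared 0 line(s) (total 0); column heights now [2 2 3 1 0 0 0], max=3
Drop 3: O rot2 at col 4 lands with bottom-row=0; cleared 0 line(s) (total 0); column heights now [2 2 3 1 2 2 0], max=3
Drop 4: L rot3 at col 1 lands with bottom-row=3; cleared 0 line(s) (total 0); column heights now [2 6 6 1 2 2 0], max=6
Drop 5: J rot1 at col 4 lands with bottom-row=2; cleared 0 line(s) (total 0); column heights now [2 6 6 1 5 5 0], max=6

Answer: .......
.......
.##....
..#.##.
..#.#..
..#.#..
###.##.
######.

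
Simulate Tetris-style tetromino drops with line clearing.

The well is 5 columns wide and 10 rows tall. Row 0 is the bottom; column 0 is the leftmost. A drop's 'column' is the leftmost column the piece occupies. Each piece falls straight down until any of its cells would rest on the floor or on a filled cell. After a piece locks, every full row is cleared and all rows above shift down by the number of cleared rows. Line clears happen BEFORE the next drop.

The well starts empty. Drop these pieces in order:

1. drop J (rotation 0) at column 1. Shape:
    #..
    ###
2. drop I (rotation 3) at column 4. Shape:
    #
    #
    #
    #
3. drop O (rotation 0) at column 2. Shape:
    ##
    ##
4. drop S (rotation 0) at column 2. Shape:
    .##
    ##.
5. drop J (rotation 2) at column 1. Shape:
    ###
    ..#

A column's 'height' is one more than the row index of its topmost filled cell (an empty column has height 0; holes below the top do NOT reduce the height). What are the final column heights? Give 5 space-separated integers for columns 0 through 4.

Answer: 0 7 7 7 5

Derivation:
Drop 1: J rot0 at col 1 lands with bottom-row=0; cleared 0 line(s) (total 0); column heights now [0 2 1 1 0], max=2
Drop 2: I rot3 at col 4 lands with bottom-row=0; cleared 0 line(s) (total 0); column heights now [0 2 1 1 4], max=4
Drop 3: O rot0 at col 2 lands with bottom-row=1; cleared 0 line(s) (total 0); column heights now [0 2 3 3 4], max=4
Drop 4: S rot0 at col 2 lands with bottom-row=3; cleared 0 line(s) (total 0); column heights now [0 2 4 5 5], max=5
Drop 5: J rot2 at col 1 lands with bottom-row=5; cleared 0 line(s) (total 0); column heights now [0 7 7 7 5], max=7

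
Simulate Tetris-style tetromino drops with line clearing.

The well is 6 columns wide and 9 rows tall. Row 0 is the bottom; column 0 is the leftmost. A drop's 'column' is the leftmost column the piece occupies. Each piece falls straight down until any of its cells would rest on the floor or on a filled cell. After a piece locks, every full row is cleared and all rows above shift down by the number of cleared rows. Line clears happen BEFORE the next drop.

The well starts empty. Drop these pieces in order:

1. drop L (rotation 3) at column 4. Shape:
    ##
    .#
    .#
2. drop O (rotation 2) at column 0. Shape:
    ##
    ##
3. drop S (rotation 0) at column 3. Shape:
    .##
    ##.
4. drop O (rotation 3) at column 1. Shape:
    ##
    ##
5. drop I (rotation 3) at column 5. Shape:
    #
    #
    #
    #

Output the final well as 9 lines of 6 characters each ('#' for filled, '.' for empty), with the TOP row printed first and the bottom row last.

Drop 1: L rot3 at col 4 lands with bottom-row=0; cleared 0 line(s) (total 0); column heights now [0 0 0 0 3 3], max=3
Drop 2: O rot2 at col 0 lands with bottom-row=0; cleared 0 line(s) (total 0); column heights now [2 2 0 0 3 3], max=3
Drop 3: S rot0 at col 3 lands with bottom-row=3; cleared 0 line(s) (total 0); column heights now [2 2 0 4 5 5], max=5
Drop 4: O rot3 at col 1 lands with bottom-row=2; cleared 0 line(s) (total 0); column heights now [2 4 4 4 5 5], max=5
Drop 5: I rot3 at col 5 lands with bottom-row=5; cleared 0 line(s) (total 0); column heights now [2 4 4 4 5 9], max=9

Answer: .....#
.....#
.....#
.....#
....##
.####.
.##.##
##...#
##...#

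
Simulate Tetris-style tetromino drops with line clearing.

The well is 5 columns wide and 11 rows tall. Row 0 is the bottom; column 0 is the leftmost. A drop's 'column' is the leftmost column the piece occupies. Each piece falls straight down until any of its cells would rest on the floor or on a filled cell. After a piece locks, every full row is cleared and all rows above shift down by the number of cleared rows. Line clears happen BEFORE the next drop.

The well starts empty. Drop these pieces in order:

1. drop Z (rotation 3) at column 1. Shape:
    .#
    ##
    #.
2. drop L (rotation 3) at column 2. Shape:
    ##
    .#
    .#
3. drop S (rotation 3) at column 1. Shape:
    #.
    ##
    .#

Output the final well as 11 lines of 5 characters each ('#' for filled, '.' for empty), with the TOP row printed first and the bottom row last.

Answer: .....
.....
.....
.....
.#...
.##..
..#..
..##.
..##.
.###.
.#...

Derivation:
Drop 1: Z rot3 at col 1 lands with bottom-row=0; cleared 0 line(s) (total 0); column heights now [0 2 3 0 0], max=3
Drop 2: L rot3 at col 2 lands with bottom-row=1; cleared 0 line(s) (total 0); column heights now [0 2 4 4 0], max=4
Drop 3: S rot3 at col 1 lands with bottom-row=4; cleared 0 line(s) (total 0); column heights now [0 7 6 4 0], max=7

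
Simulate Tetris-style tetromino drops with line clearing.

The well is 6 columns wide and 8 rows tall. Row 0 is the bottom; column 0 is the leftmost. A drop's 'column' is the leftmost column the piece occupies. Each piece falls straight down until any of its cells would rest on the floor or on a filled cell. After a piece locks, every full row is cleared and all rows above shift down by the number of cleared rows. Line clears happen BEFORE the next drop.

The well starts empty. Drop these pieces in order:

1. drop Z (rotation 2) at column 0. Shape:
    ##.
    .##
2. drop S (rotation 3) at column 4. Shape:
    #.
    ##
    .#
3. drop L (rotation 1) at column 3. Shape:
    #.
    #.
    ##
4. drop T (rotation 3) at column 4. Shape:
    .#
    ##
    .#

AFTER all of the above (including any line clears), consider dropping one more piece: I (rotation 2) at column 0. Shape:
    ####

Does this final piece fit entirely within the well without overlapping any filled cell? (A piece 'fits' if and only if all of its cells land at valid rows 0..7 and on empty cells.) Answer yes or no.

Drop 1: Z rot2 at col 0 lands with bottom-row=0; cleared 0 line(s) (total 0); column heights now [2 2 1 0 0 0], max=2
Drop 2: S rot3 at col 4 lands with bottom-row=0; cleared 0 line(s) (total 0); column heights now [2 2 1 0 3 2], max=3
Drop 3: L rot1 at col 3 lands with bottom-row=3; cleared 0 line(s) (total 0); column heights now [2 2 1 6 4 2], max=6
Drop 4: T rot3 at col 4 lands with bottom-row=3; cleared 0 line(s) (total 0); column heights now [2 2 1 6 5 6], max=6
Test piece I rot2 at col 0 (width 4): heights before test = [2 2 1 6 5 6]; fits = True

Answer: yes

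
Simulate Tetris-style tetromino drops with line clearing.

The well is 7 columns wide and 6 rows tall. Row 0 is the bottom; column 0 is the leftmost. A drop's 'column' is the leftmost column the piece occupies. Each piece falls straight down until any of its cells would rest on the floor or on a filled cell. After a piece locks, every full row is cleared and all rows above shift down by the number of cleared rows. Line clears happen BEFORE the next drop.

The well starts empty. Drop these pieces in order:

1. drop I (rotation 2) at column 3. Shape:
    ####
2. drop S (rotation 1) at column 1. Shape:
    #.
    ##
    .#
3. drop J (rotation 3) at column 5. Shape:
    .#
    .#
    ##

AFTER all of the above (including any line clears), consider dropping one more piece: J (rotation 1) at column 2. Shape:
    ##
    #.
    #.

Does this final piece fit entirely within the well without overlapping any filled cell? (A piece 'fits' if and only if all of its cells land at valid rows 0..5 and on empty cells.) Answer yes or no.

Drop 1: I rot2 at col 3 lands with bottom-row=0; cleared 0 line(s) (total 0); column heights now [0 0 0 1 1 1 1], max=1
Drop 2: S rot1 at col 1 lands with bottom-row=0; cleared 0 line(s) (total 0); column heights now [0 3 2 1 1 1 1], max=3
Drop 3: J rot3 at col 5 lands with bottom-row=1; cleared 0 line(s) (total 0); column heights now [0 3 2 1 1 2 4], max=4
Test piece J rot1 at col 2 (width 2): heights before test = [0 3 2 1 1 2 4]; fits = True

Answer: yes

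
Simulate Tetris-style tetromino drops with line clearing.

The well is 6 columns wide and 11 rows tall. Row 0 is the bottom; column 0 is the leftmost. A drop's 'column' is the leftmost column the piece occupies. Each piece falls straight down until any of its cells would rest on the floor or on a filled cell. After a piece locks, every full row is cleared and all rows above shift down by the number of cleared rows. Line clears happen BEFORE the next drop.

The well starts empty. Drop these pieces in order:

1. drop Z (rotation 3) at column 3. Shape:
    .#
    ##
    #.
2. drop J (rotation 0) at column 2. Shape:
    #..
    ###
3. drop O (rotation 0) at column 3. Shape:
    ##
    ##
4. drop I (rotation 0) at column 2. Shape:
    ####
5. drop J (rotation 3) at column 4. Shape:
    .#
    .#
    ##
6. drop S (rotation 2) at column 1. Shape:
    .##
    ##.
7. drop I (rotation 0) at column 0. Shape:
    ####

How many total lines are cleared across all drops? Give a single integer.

Answer: 0

Derivation:
Drop 1: Z rot3 at col 3 lands with bottom-row=0; cleared 0 line(s) (total 0); column heights now [0 0 0 2 3 0], max=3
Drop 2: J rot0 at col 2 lands with bottom-row=3; cleared 0 line(s) (total 0); column heights now [0 0 5 4 4 0], max=5
Drop 3: O rot0 at col 3 lands with bottom-row=4; cleared 0 line(s) (total 0); column heights now [0 0 5 6 6 0], max=6
Drop 4: I rot0 at col 2 lands with bottom-row=6; cleared 0 line(s) (total 0); column heights now [0 0 7 7 7 7], max=7
Drop 5: J rot3 at col 4 lands with bottom-row=7; cleared 0 line(s) (total 0); column heights now [0 0 7 7 8 10], max=10
Drop 6: S rot2 at col 1 lands with bottom-row=7; cleared 0 line(s) (total 0); column heights now [0 8 9 9 8 10], max=10
Drop 7: I rot0 at col 0 lands with bottom-row=9; cleared 0 line(s) (total 0); column heights now [10 10 10 10 8 10], max=10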